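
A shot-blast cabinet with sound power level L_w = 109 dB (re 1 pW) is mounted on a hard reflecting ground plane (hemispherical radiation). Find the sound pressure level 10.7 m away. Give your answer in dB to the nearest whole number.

80 dB

Free-field hemispherical radiation: L_p = L_w − 10·log₁₀(2π·r²), r = 10.7 m.
2π·r² = 719.4 m², 10·log₁₀ of that is 28.569 dB.
L_p = 109 − 28.569 = 80.43 dB.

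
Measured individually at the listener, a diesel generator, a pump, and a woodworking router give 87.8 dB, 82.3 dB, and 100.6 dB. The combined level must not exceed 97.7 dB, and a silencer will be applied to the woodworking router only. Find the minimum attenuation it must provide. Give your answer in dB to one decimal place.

Everything except the woodworking router sums to 10^(87.8/10) + 10^(82.3/10) = 7.724e+08 in linear terms, 88.88 dB.
The limit corresponds to 10^(97.7/10) = 5.888e+09; subtracting the fixed part leaves 5.116e+09 for the woodworking router, i.e. 97.09 dB.
So the woodworking router must be reduced from 100.6 to 97.09 dB: IL = 3.51 dB.

3.5 dB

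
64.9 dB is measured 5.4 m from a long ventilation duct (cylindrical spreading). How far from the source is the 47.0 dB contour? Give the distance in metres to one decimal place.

The 17.9 dB drop corresponds to a distance ratio of 10^(17.9/10) for a line source.
r₂ = 5.4·10^((64.9−47.0)/10) = 5.4·10^(17.9/10) = 332.96 m.

333.0 m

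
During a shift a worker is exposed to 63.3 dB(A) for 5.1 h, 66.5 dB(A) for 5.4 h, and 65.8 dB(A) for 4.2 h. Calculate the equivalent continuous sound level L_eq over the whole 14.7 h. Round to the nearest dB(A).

65 dB(A)

The energy average is taken in the linear domain: L_eq = 10·log₁₀[(Σ tᵢ·10^(Lᵢ/10))/T], T = 14.7 h.
Σ tᵢ·10^(Lᵢ/10) = 5.1·10^(63.3/10) + 5.4·10^(66.5/10) + 4.2·10^(65.8/10) = 5.099e+07.
L_eq = 10·log₁₀(5.099e+07/14.7) = 65.40 dB(A).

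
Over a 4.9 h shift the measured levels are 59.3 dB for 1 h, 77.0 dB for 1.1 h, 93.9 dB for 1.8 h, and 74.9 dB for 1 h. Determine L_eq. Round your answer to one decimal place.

The energy average is taken in the linear domain: L_eq = 10·log₁₀[(Σ tᵢ·10^(Lᵢ/10))/T], T = 4.9 h.
Σ tᵢ·10^(Lᵢ/10) = 1·10^(59.3/10) + 1.1·10^(77.0/10) + 1.8·10^(93.9/10) + 1·10^(74.9/10) = 4.505e+09.
L_eq = 10·log₁₀(4.505e+09/4.9) = 89.64 dB.

89.6 dB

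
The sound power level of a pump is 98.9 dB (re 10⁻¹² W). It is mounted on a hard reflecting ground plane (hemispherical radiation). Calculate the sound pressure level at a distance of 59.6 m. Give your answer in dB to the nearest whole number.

55 dB

Free-field hemispherical radiation: L_p = L_w − 10·log₁₀(2π·r²), r = 59.6 m.
2π·r² = 2.232e+04 m², 10·log₁₀ of that is 43.487 dB.
L_p = 98.9 − 43.487 = 55.41 dB.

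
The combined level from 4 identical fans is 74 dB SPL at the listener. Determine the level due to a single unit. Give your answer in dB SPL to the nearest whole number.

For N identical incoherent sources L_total = L₁ + 10·log₁₀ N, so L₁ = 74 − 10·log₁₀(4) = 74 − 6.021.

68 dB SPL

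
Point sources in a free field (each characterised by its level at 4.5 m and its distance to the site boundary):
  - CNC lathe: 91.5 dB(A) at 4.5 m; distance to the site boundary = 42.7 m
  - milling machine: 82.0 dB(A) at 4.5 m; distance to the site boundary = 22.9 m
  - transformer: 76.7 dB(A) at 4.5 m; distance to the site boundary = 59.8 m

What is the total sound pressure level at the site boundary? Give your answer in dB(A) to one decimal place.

73.4 dB(A)

First find each source's level at the receiver (point-source: −20·log₁₀(r/r_ref)), then combine on an intensity basis.
CNC lathe: 91.5 − 20·log₁₀(42.7/4.5) = 91.5 − 19.54 = 71.96 dB(A).
milling machine: 82.0 − 20·log₁₀(22.9/4.5) = 82.0 − 14.13 = 67.87 dB(A).
transformer: 76.7 − 20·log₁₀(59.8/4.5) = 76.7 − 22.47 = 54.23 dB(A).
Σ 10^(L/10) = 2.207e+07 → L_total = 10·log₁₀(2.207e+07) = 73.44 dB(A).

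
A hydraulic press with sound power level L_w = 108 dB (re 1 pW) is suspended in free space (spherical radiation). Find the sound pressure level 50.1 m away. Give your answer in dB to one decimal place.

The power spreads over a sphere of area 4π·r², so L_p = L_w − 10·log₁₀(4π·r²).
4π·r² = 3.154e+04 m², 10·log₁₀ of that is 44.989 dB.
L_p = 108 − 44.989 = 63.01 dB.

63.0 dB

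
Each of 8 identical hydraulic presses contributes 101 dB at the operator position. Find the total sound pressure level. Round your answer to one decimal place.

110.0 dB

With 8 equal, uncorrelated contributions the intensity is 8× that of one unit, giving a rise of 10·log₁₀ 8.
L_total = 101 + 10·log₁₀(8) = 101 + 9.031 = 110.03 dB.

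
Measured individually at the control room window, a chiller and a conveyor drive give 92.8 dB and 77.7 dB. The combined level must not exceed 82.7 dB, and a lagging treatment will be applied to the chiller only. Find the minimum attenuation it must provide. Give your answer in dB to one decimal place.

The untreated sources together contribute 10^(77.7/10) = 5.888e+07, i.e. 77.70 dB.
The limit corresponds to 10^(82.7/10) = 1.862e+08; subtracting the fixed part leaves 1.273e+08 for the chiller, i.e. 81.05 dB.
Required insertion loss = 92.8 − 81.05 = 11.75 dB.

11.8 dB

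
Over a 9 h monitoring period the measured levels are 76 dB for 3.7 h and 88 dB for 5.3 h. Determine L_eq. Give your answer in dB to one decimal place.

Weight each interval's intensity by its duration and average over T = 9 h:
Σ tᵢ·10^(Lᵢ/10) = 3.7·10^(76/10) + 5.3·10^(88/10) = 3.491e+09.
L_eq = 10·log₁₀(3.491e+09/9) = 85.89 dB.

85.9 dB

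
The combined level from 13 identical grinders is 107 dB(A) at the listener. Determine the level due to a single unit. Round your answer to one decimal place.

For N identical incoherent sources L_total = L₁ + 10·log₁₀ N, so L₁ = 107 − 10·log₁₀(13) = 107 − 11.139.

95.9 dB(A)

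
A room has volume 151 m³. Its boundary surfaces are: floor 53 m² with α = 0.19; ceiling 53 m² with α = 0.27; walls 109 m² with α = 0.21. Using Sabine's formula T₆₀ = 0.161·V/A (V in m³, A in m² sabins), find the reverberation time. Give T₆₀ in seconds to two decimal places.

Summing Sᵢαᵢ: 53·0.19 + 53·0.27 + 109·0.21 = 47.27 m².
T₆₀ = 0.161·V/A = 0.161·151/47.27 = 0.514 s.

0.51 s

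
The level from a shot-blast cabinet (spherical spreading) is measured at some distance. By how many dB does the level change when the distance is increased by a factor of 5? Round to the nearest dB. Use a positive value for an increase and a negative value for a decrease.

-14 dB

A point source loses 6 dB per doubling of distance; generally ΔL = −20·log₁₀(r₂/r₁).
ΔL = −20·log₁₀(5) = -13.98 dB.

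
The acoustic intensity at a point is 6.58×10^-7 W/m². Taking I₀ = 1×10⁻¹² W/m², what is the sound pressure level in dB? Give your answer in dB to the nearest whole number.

Dividing by I₀ shifts the exponent by 12: I/I₀ = 6.58×10^5.
L = 10·(0.8182 + 5) = 58.18 dB.

58 dB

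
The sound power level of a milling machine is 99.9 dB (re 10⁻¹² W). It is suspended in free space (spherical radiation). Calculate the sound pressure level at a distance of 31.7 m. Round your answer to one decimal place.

Free-field spherical radiation: L_p = L_w − 10·log₁₀(4π·r²), r = 31.7 m.
4π·r² = 1.263e+04 m², 10·log₁₀ of that is 41.013 dB.
L_p = 99.9 − 41.013 = 58.89 dB.

58.9 dB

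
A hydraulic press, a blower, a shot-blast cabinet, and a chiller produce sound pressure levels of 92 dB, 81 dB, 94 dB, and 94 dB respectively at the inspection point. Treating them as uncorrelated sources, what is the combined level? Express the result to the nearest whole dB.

98 dB

Incoherent sources combine by intensity addition: L_total = 10·log₁₀(Σ 10^(L_i/10)).
Σ 10^(L/10) = 10^(92/10) + 10^(81/10) + 10^(94/10) + 10^(94/10) = 6.735e+09.
L_total = 10·log₁₀(6.735e+09) = 98.28 dB.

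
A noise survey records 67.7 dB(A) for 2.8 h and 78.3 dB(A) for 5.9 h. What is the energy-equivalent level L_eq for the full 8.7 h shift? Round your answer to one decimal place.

L_eq = 10·log₁₀[(1/T)·Σ tᵢ·10^(Lᵢ/10)] with T = 8.7 h.
Σ tᵢ·10^(Lᵢ/10) = 2.8·10^(67.7/10) + 5.9·10^(78.3/10) = 4.154e+08.
L_eq = 10·log₁₀(4.154e+08/8.7) = 76.79 dB(A).

76.8 dB(A)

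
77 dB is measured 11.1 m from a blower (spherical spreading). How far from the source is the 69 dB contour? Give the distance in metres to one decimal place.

27.9 m

Point-source spreading drops the level by 20·log₁₀(r₂/r₁); inverting, r₂/r₁ = 10^(ΔL/20).
r₂ = 11.1·10^((77−69)/20) = 11.1·10^(8.0/20) = 27.88 m.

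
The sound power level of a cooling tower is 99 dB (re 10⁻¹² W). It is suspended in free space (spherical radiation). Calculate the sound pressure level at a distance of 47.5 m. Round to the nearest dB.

L_p = L_w − 10·log₁₀(4π·r²) with r = 47.5 m.
4π·r² = 2.835e+04 m², 10·log₁₀ of that is 44.526 dB.
L_p = 99 − 44.526 = 54.47 dB.

54 dB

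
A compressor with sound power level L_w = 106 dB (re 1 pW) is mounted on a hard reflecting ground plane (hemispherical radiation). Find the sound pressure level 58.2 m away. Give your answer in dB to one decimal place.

62.7 dB

L_p = L_w − 10·log₁₀(2π·r²) with r = 58.2 m.
2π·r² = 2.128e+04 m², 10·log₁₀ of that is 43.280 dB.
L_p = 106 − 43.280 = 62.72 dB.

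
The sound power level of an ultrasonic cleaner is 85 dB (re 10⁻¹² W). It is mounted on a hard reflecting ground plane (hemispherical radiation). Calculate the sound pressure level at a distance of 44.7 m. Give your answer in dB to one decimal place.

Free-field hemispherical radiation: L_p = L_w − 10·log₁₀(2π·r²), r = 44.7 m.
2π·r² = 1.255e+04 m², 10·log₁₀ of that is 40.988 dB.
L_p = 85 − 40.988 = 44.01 dB.

44.0 dB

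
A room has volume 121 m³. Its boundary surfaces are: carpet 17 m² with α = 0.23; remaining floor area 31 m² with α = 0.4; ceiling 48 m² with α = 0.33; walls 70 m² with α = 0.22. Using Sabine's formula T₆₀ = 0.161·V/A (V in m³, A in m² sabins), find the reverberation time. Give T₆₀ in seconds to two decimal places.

Total absorption A = 17·0.23 + 31·0.4 + 48·0.33 + 70·0.22 = 47.55 m² sabins.
T₆₀ = 0.161·V/A = 0.161·121/47.55 = 0.410 s.

0.41 s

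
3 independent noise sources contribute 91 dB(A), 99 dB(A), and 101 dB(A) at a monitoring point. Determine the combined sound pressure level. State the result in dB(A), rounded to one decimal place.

103.4 dB(A)

Incoherent sources combine by intensity addition: L_total = 10·log₁₀(Σ 10^(L_i/10)).
Σ 10^(L/10) = 10^(91/10) + 10^(99/10) + 10^(101/10) = 2.179e+10.
L_total = 10·log₁₀(2.179e+10) = 103.38 dB(A).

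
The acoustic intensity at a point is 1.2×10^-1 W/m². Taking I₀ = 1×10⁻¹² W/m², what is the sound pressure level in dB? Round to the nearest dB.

L = 10·log₁₀(I/I₀) = 10·log₁₀(1.2×10^-1/10⁻¹²) = 10·log₁₀(1.2×10^11).
L = 10·(0.0792 + 11) = 110.79 dB.

111 dB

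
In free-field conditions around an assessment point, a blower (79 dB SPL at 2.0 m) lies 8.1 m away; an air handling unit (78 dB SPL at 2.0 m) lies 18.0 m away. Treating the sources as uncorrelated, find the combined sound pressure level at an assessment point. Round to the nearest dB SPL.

67 dB SPL

Apply inverse-square spreading to bring every level to the receiver, then sum 10^(L/10).
blower: 79 − 20·log₁₀(8.1/2.0) = 79 − 12.15 = 66.85 dB SPL.
air handling unit: 78 − 20·log₁₀(18.0/2.0) = 78 − 19.08 = 58.92 dB SPL.
Σ 10^(L/10) = 5.622e+06 → L_total = 10·log₁₀(5.622e+06) = 67.50 dB SPL.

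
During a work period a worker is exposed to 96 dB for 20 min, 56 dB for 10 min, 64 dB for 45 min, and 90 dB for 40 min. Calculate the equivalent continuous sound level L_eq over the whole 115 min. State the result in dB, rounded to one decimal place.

90.2 dB

L_eq = 10·log₁₀[(1/T)·Σ tᵢ·10^(Lᵢ/10)] with T = 115 min.
Σ tᵢ·10^(Lᵢ/10) = 20·10^(96/10) + 10·10^(56/10) + 45·10^(64/10) + 40·10^(90/10) = 1.197e+11.
L_eq = 10·log₁₀(1.197e+11/115) = 90.18 dB.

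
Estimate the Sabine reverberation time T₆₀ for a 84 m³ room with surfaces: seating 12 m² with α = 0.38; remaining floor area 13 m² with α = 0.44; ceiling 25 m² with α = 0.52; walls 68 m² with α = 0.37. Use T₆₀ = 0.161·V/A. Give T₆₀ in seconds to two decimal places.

0.28 s

A = Σ Sᵢαᵢ = 12·0.38 + 13·0.44 + 25·0.52 + 68·0.37 = 48.44 m².
T₆₀ = 0.161 × 84 / 48.44 = 0.279 s.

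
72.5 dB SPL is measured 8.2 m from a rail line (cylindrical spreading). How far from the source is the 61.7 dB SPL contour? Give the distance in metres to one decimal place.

98.6 m

For a line source L₁ − L₂ = 10·log₁₀(r₂/r₁), so r₂ = r₁·10^((L₁−L₂)/10).
r₂ = 8.2·10^((72.5−61.7)/10) = 8.2·10^(10.8/10) = 98.59 m.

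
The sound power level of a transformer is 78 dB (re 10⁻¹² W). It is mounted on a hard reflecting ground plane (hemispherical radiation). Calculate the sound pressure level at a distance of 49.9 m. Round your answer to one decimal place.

L_p = L_w − 10·log₁₀(2π·r²) with r = 49.9 m.
2π·r² = 1.565e+04 m², 10·log₁₀ of that is 41.944 dB.
L_p = 78 − 41.944 = 36.06 dB.

36.1 dB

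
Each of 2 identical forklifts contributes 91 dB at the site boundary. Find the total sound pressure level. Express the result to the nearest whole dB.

L_total = L₁ + 10·log₁₀ N for N identical incoherent sources.
L_total = 91 + 10·log₁₀(2) = 91 + 3.010 = 94.01 dB.

94 dB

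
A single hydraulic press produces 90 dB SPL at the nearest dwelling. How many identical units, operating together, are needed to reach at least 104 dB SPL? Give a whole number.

N identical sources give L₁ + 10·log₁₀ N, so require 10·log₁₀ N ≥ 104 − 90 = 14.0 dB.
N ≥ 10^(14.0/10) = 25.119, so N = 26.

26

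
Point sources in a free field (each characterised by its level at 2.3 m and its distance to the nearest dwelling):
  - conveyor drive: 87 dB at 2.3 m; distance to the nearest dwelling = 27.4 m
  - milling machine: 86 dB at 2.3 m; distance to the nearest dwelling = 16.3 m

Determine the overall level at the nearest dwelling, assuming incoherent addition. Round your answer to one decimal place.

70.6 dB

First find each source's level at the receiver (point-source: −20·log₁₀(r/r_ref)), then combine on an intensity basis.
conveyor drive: 87 − 20·log₁₀(27.4/2.3) = 87 − 21.52 = 65.48 dB.
milling machine: 86 − 20·log₁₀(16.3/2.3) = 86 − 17.01 = 68.99 dB.
Σ 10^(L/10) = 1.146e+07 → L_total = 10·log₁₀(1.146e+07) = 70.59 dB.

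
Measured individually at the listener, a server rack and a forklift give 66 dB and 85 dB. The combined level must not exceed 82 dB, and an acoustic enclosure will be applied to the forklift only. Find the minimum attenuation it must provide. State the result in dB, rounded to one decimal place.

Everything except the forklift sums to 10^(66/10) = 3.981e+06 in linear terms, 66.00 dB.
The limit corresponds to 10^(82/10) = 1.585e+08; subtracting the fixed part leaves 1.545e+08 for the forklift, i.e. 81.89 dB.
Required insertion loss = 85 − 81.89 = 3.11 dB.

3.1 dB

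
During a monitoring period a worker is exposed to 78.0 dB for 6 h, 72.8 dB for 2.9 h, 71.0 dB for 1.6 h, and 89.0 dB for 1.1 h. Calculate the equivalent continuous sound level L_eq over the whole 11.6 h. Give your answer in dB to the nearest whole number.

L_eq = 10·log₁₀[(1/T)·Σ tᵢ·10^(Lᵢ/10)] with T = 11.6 h.
Σ tᵢ·10^(Lᵢ/10) = 6·10^(78.0/10) + 2.9·10^(72.8/10) + 1.6·10^(71.0/10) + 1.1·10^(89.0/10) = 1.328e+09.
L_eq = 10·log₁₀(1.328e+09/11.6) = 80.59 dB.

81 dB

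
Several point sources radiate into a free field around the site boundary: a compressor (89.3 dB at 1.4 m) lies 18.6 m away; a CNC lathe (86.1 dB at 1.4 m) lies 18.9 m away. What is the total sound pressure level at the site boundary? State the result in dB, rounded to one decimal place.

Propagate each source to the receiver with L = L_ref − 20·log₁₀(r/r_ref), then add intensities.
compressor: 89.3 − 20·log₁₀(18.6/1.4) = 89.3 − 22.47 = 66.83 dB.
CNC lathe: 86.1 − 20·log₁₀(18.9/1.4) = 86.1 − 22.61 = 63.49 dB.
Σ 10^(L/10) = 7.057e+06 → L_total = 10·log₁₀(7.057e+06) = 68.49 dB.

68.5 dB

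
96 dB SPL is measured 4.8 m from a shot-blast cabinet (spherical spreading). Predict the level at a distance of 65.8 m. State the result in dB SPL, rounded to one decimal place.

73.3 dB SPL

Point-source attenuation: ΔL = 20·log₁₀(r₂/r₁) = 20·log₁₀(65.8/4.8) = 22.740 dB.
L₂ = 96 − 20·log₁₀(65.8/4.8) = 96 − 22.740 = 73.26 dB SPL.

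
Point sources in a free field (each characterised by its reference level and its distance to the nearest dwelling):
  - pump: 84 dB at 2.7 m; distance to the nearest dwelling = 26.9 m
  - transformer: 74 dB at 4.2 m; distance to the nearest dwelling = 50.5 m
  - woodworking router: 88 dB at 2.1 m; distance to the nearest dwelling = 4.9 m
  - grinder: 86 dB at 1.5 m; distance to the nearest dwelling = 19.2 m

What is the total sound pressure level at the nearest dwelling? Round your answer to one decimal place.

80.8 dB

Propagate each source to the receiver with L = L_ref − 20·log₁₀(r/r_ref), then add intensities.
pump: 84 − 20·log₁₀(26.9/2.7) = 84 − 19.97 = 64.03 dB.
transformer: 74 − 20·log₁₀(50.5/4.2) = 74 − 21.60 = 52.40 dB.
woodworking router: 88 − 20·log₁₀(4.9/2.1) = 88 − 7.36 = 80.64 dB.
grinder: 86 − 20·log₁₀(19.2/1.5) = 86 − 22.14 = 63.86 dB.
Σ 10^(L/10) = 1.210e+08 → L_total = 10·log₁₀(1.210e+08) = 80.83 dB.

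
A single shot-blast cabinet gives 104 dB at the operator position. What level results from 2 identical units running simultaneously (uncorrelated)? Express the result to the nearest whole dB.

N identical incoherent sources raise the level by 10·log₁₀ N.
L_total = 104 + 10·log₁₀(2) = 104 + 3.010 = 107.01 dB.

107 dB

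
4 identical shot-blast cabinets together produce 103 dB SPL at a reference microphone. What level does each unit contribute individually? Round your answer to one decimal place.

Dividing the total intensity by 4 lowers the level by 10·log₁₀ 4 = 6.021 dB: L₁ = 103 − 6.021.

97.0 dB SPL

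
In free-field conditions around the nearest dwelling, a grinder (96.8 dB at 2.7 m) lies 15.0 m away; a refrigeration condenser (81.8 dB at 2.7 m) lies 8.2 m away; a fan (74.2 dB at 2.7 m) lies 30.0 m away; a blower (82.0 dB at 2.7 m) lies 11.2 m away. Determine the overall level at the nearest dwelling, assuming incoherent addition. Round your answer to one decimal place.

82.6 dB

Apply inverse-square spreading to bring every level to the receiver, then sum 10^(L/10).
grinder: 96.8 − 20·log₁₀(15.0/2.7) = 96.8 − 14.89 = 81.91 dB.
refrigeration condenser: 81.8 − 20·log₁₀(8.2/2.7) = 81.8 − 9.65 = 72.15 dB.
fan: 74.2 − 20·log₁₀(30.0/2.7) = 74.2 − 20.92 = 53.28 dB.
blower: 82.0 − 20·log₁₀(11.2/2.7) = 82.0 − 12.36 = 69.64 dB.
Σ 10^(L/10) = 1.809e+08 → L_total = 10·log₁₀(1.809e+08) = 82.57 dB.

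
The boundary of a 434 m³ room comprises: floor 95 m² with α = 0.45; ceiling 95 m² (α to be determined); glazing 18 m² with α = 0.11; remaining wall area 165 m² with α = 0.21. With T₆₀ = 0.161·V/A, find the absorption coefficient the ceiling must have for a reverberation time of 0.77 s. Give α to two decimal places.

0.12

From T₆₀ = 0.161·V/A, the target T₆₀ = 0.77 s needs A = 0.161·434/0.77 = 90.75 m².
Absorption from the other surfaces = 95·0.45 + 18·0.11 + 165·0.21 = 79.38 m², so the ceiling must supply 11.37 m² over 95 m².
α = 11.37/95 = 0.120.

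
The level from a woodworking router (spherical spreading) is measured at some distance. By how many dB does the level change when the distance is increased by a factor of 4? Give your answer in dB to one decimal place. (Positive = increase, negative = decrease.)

-12.0 dB

With spherical spreading the level changes by −20·log₁₀(r₂/r₁).
ΔL = −20·log₁₀(4) = -12.04 dB.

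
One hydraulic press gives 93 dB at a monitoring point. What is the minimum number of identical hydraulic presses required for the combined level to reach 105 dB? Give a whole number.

Need L₁ + 10·log₁₀ N ≥ 105, i.e. log₁₀ N ≥ 1.20.
N ≥ 10^(12.0/10) = 15.849, so N = 16.

16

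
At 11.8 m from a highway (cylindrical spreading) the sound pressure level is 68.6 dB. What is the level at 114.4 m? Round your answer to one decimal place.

58.7 dB

For a line source, L₂ = L₁ − 10·log₁₀(r₂/r₁).
L₂ = 68.6 − 10·log₁₀(114.4/11.8) = 68.6 − 9.865 = 58.73 dB.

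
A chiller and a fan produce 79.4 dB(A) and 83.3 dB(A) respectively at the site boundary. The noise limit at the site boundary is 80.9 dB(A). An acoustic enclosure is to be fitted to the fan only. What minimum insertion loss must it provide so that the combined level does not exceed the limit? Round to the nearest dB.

Everything except the fan sums to 10^(79.4/10) = 8.710e+07 in linear terms, 79.40 dB(A).
The limit corresponds to 10^(80.9/10) = 1.230e+08; subtracting the fixed part leaves 3.593e+07 for the fan, i.e. 75.55 dB(A).
Required insertion loss = 83.3 − 75.55 = 7.75 dB.

8 dB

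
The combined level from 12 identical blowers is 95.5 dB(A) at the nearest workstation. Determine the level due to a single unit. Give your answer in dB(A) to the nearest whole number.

12 equal contributions raise the level by 10·log₁₀ 12 = 10.792 dB, so each unit alone gives 95.5 − 10.792.

85 dB(A)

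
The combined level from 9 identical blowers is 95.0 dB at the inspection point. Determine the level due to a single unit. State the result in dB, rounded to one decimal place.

For N identical incoherent sources L_total = L₁ + 10·log₁₀ N, so L₁ = 95.0 − 10·log₁₀(9) = 95.0 − 9.542.

85.5 dB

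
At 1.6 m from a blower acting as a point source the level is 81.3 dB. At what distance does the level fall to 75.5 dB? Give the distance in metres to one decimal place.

3.1 m

The 5.8 dB drop corresponds to a distance ratio of 10^(5.8/20) for a point source.
r₂ = 1.6·10^((81.3−75.5)/20) = 1.6·10^(5.8/20) = 3.12 m.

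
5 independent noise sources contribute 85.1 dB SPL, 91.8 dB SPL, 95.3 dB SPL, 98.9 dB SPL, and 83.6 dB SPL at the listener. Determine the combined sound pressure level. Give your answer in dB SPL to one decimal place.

For uncorrelated sources the intensities add, so convert each level to linear form, sum, and take 10·log₁₀ of the total.
Σ 10^(L/10) = 10^(85.1/10) + 10^(91.8/10) + 10^(95.3/10) + 10^(98.9/10) + 10^(83.6/10) = 1.322e+10.
L_total = 10·log₁₀(1.322e+10) = 101.21 dB SPL.

101.2 dB SPL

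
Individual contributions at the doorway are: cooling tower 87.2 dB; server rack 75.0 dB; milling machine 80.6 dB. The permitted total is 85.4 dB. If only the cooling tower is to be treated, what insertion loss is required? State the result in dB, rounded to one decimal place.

The untreated sources together contribute 10^(75.0/10) + 10^(80.6/10) = 1.464e+08, i.e. 81.66 dB.
To meet 85.4 dB overall, the treated cooling tower may contribute at most 10^(85.4/10) − 1.464e+08 = 2.003e+08, i.e. 83.02 dB.
Required insertion loss = 87.2 − 83.02 = 4.18 dB.

4.2 dB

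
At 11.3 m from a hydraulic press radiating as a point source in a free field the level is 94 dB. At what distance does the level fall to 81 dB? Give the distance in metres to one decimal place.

50.5 m

Point-source spreading drops the level by 20·log₁₀(r₂/r₁); inverting, r₂/r₁ = 10^(ΔL/20).
r₂ = 11.3·10^((94−81)/20) = 11.3·10^(13.0/20) = 50.48 m.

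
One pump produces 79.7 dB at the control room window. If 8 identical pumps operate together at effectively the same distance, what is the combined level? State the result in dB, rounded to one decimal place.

88.7 dB

N identical incoherent sources raise the level by 10·log₁₀ N.
L_total = 79.7 + 10·log₁₀(8) = 79.7 + 9.031 = 88.73 dB.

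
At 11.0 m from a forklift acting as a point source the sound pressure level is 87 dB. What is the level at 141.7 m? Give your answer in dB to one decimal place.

For a point source, L₂ = L₁ − 20·log₁₀(r₂/r₁).
L₂ = 87 − 20·log₁₀(141.7/11.0) = 87 − 22.200 = 64.80 dB.

64.8 dB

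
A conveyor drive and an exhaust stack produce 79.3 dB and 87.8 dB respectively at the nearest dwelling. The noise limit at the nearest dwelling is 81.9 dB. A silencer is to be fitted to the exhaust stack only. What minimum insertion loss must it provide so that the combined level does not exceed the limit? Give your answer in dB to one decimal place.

Everything except the exhaust stack sums to 10^(79.3/10) = 8.511e+07 in linear terms, 79.30 dB.
The limit corresponds to 10^(81.9/10) = 1.549e+08; subtracting the fixed part leaves 6.977e+07 for the exhaust stack, i.e. 78.44 dB.
So the exhaust stack must be reduced from 87.8 to 78.44 dB: IL = 9.36 dB.

9.4 dB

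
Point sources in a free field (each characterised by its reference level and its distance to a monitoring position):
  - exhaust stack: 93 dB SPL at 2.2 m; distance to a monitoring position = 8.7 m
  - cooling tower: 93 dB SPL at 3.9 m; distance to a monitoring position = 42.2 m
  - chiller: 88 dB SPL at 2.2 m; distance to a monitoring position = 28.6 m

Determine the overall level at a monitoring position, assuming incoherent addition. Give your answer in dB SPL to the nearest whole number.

Propagate each source to the receiver with L = L_ref − 20·log₁₀(r/r_ref), then add intensities.
exhaust stack: 93 − 20·log₁₀(8.7/2.2) = 93 − 11.94 = 81.06 dB SPL.
cooling tower: 93 − 20·log₁₀(42.2/3.9) = 93 − 20.68 = 72.32 dB SPL.
chiller: 88 − 20·log₁₀(28.6/2.2) = 88 − 22.28 = 65.72 dB SPL.
Σ 10^(L/10) = 1.484e+08 → L_total = 10·log₁₀(1.484e+08) = 81.71 dB SPL.

82 dB SPL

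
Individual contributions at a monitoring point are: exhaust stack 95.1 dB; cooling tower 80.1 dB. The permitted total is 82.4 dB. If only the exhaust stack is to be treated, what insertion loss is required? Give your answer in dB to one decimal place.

16.6 dB

Everything except the exhaust stack sums to 10^(80.1/10) = 1.023e+08 in linear terms, 80.10 dB.
To meet 82.4 dB overall, the treated exhaust stack may contribute at most 10^(82.4/10) − 1.023e+08 = 7.145e+07, i.e. 78.54 dB.
So the exhaust stack must be reduced from 95.1 to 78.54 dB: IL = 16.56 dB.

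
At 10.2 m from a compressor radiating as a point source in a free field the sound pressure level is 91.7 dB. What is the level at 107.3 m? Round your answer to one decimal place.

71.3 dB

For a point source, L₂ = L₁ − 20·log₁₀(r₂/r₁).
L₂ = 91.7 − 20·log₁₀(107.3/10.2) = 91.7 − 20.440 = 71.26 dB.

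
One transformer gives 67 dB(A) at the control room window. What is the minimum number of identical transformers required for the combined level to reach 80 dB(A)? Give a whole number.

20

The shortfall is 80 − 67 = 13.0 dB, and N units add 10·log₁₀ N, so need 10·log₁₀ N ≥ 13.0.
N ≥ 10^(13.0/10) = 19.953, so N = 20.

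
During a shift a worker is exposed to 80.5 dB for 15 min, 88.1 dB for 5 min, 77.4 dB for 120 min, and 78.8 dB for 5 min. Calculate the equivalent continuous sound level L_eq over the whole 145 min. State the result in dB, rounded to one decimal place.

79.1 dB

Weight each interval's intensity by its duration and average over T = 145 min:
Σ tᵢ·10^(Lᵢ/10) = 15·10^(80.5/10) + 5·10^(88.1/10) + 120·10^(77.4/10) + 5·10^(78.8/10) = 1.189e+10.
L_eq = 10·log₁₀(1.189e+10/145) = 79.14 dB.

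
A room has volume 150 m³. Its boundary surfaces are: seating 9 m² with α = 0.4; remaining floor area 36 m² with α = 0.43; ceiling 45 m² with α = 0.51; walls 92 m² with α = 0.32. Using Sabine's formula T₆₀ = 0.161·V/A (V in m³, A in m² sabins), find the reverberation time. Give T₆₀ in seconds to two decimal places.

0.34 s

A = Σ Sᵢαᵢ = 9·0.4 + 36·0.43 + 45·0.51 + 92·0.32 = 71.47 m².
T₆₀ = 0.161·V/A = 0.161·150/71.47 = 0.338 s.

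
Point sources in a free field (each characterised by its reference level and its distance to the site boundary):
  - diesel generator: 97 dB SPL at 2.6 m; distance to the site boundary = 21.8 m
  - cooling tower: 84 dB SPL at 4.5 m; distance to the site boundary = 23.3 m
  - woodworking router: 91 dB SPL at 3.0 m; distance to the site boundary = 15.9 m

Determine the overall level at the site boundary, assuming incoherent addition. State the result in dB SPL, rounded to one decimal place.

Apply inverse-square spreading to bring every level to the receiver, then sum 10^(L/10).
diesel generator: 97 − 20·log₁₀(21.8/2.6) = 97 − 18.47 = 78.53 dB SPL.
cooling tower: 84 − 20·log₁₀(23.3/4.5) = 84 − 14.28 = 69.72 dB SPL.
woodworking router: 91 − 20·log₁₀(15.9/3.0) = 91 − 14.49 = 76.51 dB SPL.
Σ 10^(L/10) = 1.255e+08 → L_total = 10·log₁₀(1.255e+08) = 80.99 dB SPL.

81.0 dB SPL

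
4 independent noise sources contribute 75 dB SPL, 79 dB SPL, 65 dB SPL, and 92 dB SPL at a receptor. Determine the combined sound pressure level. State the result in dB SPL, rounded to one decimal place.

92.3 dB SPL

For uncorrelated sources the intensities add, so convert each level to linear form, sum, and take 10·log₁₀ of the total.
Σ 10^(L/10) = 10^(75/10) + 10^(79/10) + 10^(65/10) + 10^(92/10) = 1.699e+09.
L_total = 10·log₁₀(1.699e+09) = 92.30 dB SPL.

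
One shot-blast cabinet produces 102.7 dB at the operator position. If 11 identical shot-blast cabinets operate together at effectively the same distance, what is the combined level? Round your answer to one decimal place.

N identical incoherent sources raise the level by 10·log₁₀ N.
L_total = 102.7 + 10·log₁₀(11) = 102.7 + 10.414 = 113.11 dB.

113.1 dB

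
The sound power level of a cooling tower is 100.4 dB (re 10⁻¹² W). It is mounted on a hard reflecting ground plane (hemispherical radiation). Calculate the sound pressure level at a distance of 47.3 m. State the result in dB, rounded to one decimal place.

58.9 dB

L_p = L_w − 10·log₁₀(2π·r²) with r = 47.3 m.
2π·r² = 1.406e+04 m², 10·log₁₀ of that is 41.479 dB.
L_p = 100.4 − 41.479 = 58.92 dB.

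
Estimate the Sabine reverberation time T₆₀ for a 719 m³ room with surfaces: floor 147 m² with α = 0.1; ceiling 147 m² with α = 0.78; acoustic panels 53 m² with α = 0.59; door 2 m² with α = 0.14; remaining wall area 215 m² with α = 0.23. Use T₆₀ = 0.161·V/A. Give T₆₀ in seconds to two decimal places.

0.55 s

A = Σ Sᵢαᵢ = 147·0.1 + 147·0.78 + 53·0.59 + 2·0.14 + 215·0.23 = 210.36 m².
T₆₀ = 0.161 × 719 / 210.36 = 0.550 s.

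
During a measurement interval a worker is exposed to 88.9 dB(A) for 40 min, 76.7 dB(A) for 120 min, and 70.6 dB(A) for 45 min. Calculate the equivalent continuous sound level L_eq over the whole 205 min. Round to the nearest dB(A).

83 dB(A)

The energy average is taken in the linear domain: L_eq = 10·log₁₀[(Σ tᵢ·10^(Lᵢ/10))/T], T = 205 min.
Σ tᵢ·10^(Lᵢ/10) = 40·10^(88.9/10) + 120·10^(76.7/10) + 45·10^(70.6/10) = 3.718e+10.
L_eq = 10·log₁₀(3.718e+10/205) = 82.59 dB(A).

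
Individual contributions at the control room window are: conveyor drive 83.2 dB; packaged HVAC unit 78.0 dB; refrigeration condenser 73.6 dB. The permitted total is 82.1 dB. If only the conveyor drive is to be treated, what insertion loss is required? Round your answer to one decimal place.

Everything except the conveyor drive sums to 10^(78.0/10) + 10^(73.6/10) = 8.600e+07 in linear terms, 79.35 dB.
To meet 82.1 dB overall, the treated conveyor drive may contribute at most 10^(82.1/10) − 8.600e+07 = 7.618e+07, i.e. 78.82 dB.
So the conveyor drive must be reduced from 83.2 to 78.82 dB: IL = 4.38 dB.

4.4 dB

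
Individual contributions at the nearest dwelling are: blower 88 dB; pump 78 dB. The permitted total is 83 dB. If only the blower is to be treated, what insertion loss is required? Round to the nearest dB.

Fixed contribution from the other source: Σ 10^(L/10) = 10^(78/10) = 6.310e+07 (78.00 dB).
The limit corresponds to 10^(83/10) = 1.995e+08; subtracting the fixed part leaves 1.364e+08 for the blower, i.e. 81.35 dB.
So the blower must be reduced from 88 to 81.35 dB: IL = 6.65 dB.

7 dB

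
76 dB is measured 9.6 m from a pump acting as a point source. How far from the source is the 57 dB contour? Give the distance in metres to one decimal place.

The 19.0 dB drop corresponds to a distance ratio of 10^(19.0/20) for a point source.
r₂ = 9.6·10^((76−57)/20) = 9.6·10^(19.0/20) = 85.56 m.

85.6 m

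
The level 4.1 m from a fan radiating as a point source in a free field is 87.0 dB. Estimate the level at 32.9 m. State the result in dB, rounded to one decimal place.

Point-source attenuation: ΔL = 20·log₁₀(r₂/r₁) = 20·log₁₀(32.9/4.1) = 18.088 dB.
L₂ = 87.0 − 20·log₁₀(32.9/4.1) = 87.0 − 18.088 = 68.91 dB.

68.9 dB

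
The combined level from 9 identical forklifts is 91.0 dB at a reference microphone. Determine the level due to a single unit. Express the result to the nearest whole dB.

9 equal contributions raise the level by 10·log₁₀ 9 = 9.542 dB, so each unit alone gives 91.0 − 9.542.

81 dB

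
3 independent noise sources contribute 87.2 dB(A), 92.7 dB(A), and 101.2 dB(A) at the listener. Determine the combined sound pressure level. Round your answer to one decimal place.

Incoherent sources combine by intensity addition: L_total = 10·log₁₀(Σ 10^(L_i/10)).
Σ 10^(L/10) = 10^(87.2/10) + 10^(92.7/10) + 10^(101.2/10) = 1.557e+10.
L_total = 10·log₁₀(1.557e+10) = 101.92 dB(A).

101.9 dB(A)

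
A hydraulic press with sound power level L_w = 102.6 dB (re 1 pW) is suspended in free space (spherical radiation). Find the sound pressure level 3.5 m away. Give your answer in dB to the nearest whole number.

81 dB

L_p = L_w − 10·log₁₀(4π·r²) with r = 3.5 m.
4π·r² = 153.9 m², 10·log₁₀ of that is 21.873 dB.
L_p = 102.6 − 21.873 = 80.73 dB.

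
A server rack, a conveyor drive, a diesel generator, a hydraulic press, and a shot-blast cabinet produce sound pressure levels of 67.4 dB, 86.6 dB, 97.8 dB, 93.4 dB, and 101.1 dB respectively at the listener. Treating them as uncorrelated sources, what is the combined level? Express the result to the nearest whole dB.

103 dB

For uncorrelated sources the intensities add, so convert each level to linear form, sum, and take 10·log₁₀ of the total.
Σ 10^(L/10) = 10^(67.4/10) + 10^(86.6/10) + 10^(97.8/10) + 10^(93.4/10) + 10^(101.1/10) = 2.156e+10.
L_total = 10·log₁₀(2.156e+10) = 103.34 dB.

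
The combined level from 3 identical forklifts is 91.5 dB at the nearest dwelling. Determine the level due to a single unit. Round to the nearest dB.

87 dB

Dividing the total intensity by 3 lowers the level by 10·log₁₀ 3 = 4.771 dB: L₁ = 91.5 − 4.771.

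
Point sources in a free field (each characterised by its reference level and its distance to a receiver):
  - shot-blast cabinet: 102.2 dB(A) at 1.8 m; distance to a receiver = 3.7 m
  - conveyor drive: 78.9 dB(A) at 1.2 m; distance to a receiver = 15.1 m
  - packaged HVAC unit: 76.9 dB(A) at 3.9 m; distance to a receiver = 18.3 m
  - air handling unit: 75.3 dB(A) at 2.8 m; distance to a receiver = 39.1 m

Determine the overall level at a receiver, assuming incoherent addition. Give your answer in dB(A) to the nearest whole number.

Apply inverse-square spreading to bring every level to the receiver, then sum 10^(L/10).
shot-blast cabinet: 102.2 − 20·log₁₀(3.7/1.8) = 102.2 − 6.26 = 95.94 dB(A).
conveyor drive: 78.9 − 20·log₁₀(15.1/1.2) = 78.9 − 22.00 = 56.90 dB(A).
packaged HVAC unit: 76.9 − 20·log₁₀(18.3/3.9) = 76.9 − 13.43 = 63.47 dB(A).
air handling unit: 75.3 − 20·log₁₀(39.1/2.8) = 75.3 − 22.90 = 52.40 dB(A).
Σ 10^(L/10) = 3.931e+09 → L_total = 10·log₁₀(3.931e+09) = 95.94 dB(A).

96 dB(A)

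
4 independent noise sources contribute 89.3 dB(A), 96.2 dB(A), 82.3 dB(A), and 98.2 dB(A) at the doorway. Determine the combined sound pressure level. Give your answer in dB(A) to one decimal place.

For uncorrelated sources the intensities add, so convert each level to linear form, sum, and take 10·log₁₀ of the total.
Σ 10^(L/10) = 10^(89.3/10) + 10^(96.2/10) + 10^(82.3/10) + 10^(98.2/10) = 1.180e+10.
L_total = 10·log₁₀(1.180e+10) = 100.72 dB(A).

100.7 dB(A)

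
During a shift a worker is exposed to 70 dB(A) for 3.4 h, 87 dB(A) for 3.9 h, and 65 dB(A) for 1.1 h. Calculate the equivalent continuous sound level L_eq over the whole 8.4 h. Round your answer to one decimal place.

83.8 dB(A)

L_eq = 10·log₁₀[(1/T)·Σ tᵢ·10^(Lᵢ/10)] with T = 8.4 h.
Σ tᵢ·10^(Lᵢ/10) = 3.4·10^(70/10) + 3.9·10^(87/10) + 1.1·10^(65/10) = 1.992e+09.
L_eq = 10·log₁₀(1.992e+09/8.4) = 83.75 dB(A).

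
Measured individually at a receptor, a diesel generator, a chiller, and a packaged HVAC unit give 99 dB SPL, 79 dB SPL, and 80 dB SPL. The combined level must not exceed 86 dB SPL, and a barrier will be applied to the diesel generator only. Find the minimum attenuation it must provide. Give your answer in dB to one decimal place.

15.6 dB

Everything except the diesel generator sums to 10^(79/10) + 10^(80/10) = 1.794e+08 in linear terms, 82.54 dB SPL.
To meet 86 dB SPL overall, the treated diesel generator may contribute at most 10^(86/10) − 1.794e+08 = 2.187e+08, i.e. 83.40 dB SPL.
So the diesel generator must be reduced from 99 to 83.40 dB SPL: IL = 15.60 dB.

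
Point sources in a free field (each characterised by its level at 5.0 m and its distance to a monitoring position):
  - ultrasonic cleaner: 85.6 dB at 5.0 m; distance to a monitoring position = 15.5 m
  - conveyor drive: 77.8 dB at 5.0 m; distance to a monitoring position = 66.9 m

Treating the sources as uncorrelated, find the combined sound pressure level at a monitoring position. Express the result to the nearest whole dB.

Apply inverse-square spreading to bring every level to the receiver, then sum 10^(L/10).
ultrasonic cleaner: 85.6 − 20·log₁₀(15.5/5.0) = 85.6 − 9.83 = 75.77 dB.
conveyor drive: 77.8 − 20·log₁₀(66.9/5.0) = 77.8 − 22.53 = 55.27 dB.
Σ 10^(L/10) = 3.812e+07 → L_total = 10·log₁₀(3.812e+07) = 75.81 dB.

76 dB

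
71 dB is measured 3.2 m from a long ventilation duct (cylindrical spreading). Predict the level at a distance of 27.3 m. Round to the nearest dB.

62 dB

For a line source, L₂ = L₁ − 10·log₁₀(r₂/r₁).
L₂ = 71 − 10·log₁₀(27.3/3.2) = 71 − 9.310 = 61.69 dB.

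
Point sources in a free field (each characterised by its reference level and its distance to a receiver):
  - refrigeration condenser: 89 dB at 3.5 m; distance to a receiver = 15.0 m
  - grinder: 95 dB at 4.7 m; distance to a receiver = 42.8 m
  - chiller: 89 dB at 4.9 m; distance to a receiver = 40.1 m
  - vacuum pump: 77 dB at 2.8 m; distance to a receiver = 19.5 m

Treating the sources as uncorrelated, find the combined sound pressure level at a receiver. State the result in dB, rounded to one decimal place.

79.7 dB

First find each source's level at the receiver (point-source: −20·log₁₀(r/r_ref)), then combine on an intensity basis.
refrigeration condenser: 89 − 20·log₁₀(15.0/3.5) = 89 − 12.64 = 76.36 dB.
grinder: 95 − 20·log₁₀(42.8/4.7) = 95 − 19.19 = 75.81 dB.
chiller: 89 − 20·log₁₀(40.1/4.9) = 89 − 18.26 = 70.74 dB.
vacuum pump: 77 − 20·log₁₀(19.5/2.8) = 77 − 16.86 = 60.14 dB.
Σ 10^(L/10) = 9.427e+07 → L_total = 10·log₁₀(9.427e+07) = 79.74 dB.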